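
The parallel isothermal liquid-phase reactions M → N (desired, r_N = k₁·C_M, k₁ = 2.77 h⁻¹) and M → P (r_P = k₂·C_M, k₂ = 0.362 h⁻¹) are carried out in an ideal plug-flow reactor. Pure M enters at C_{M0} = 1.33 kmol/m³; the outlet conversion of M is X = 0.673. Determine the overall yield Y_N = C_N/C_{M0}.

0.595

C_M = C_{M0}(1−X) = 0.4349 kmol/m³.
Both paths are first order in M, so the instantaneous fraction to N is constant: dC_N/d(−C_M) = k₁/(k₁+k₂) = 0.8844.
C_N = 0.8844·(C_{M0}−C_M) = 0.8844×0.8951 = 0.792 kmol/m³.
Y_N = C_N/C_{M0} = 0.7916/1.33 = 0.595.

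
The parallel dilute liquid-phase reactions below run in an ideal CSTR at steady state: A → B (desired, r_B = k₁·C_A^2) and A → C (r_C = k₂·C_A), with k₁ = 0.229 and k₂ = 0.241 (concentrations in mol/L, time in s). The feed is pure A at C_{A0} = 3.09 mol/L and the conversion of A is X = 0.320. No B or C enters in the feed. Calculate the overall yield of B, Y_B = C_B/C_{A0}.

Exit C_A = C_{A0}(1−X) = 3.09×0.680 = 2.101 mol/L.
Rates in a CSTR are evaluated at the outlet concentration: r_B = 0.229×2.101^2 = 1.011, r_C = 0.241×2.101 = 0.5064.
Fraction of consumed A going to B: r_B/(r_B+r_C) = 0.6663.
C_B = 0.6663·C_{A0}·X = 0.6663×3.09×0.320 = 0.659 mol/L; Y_B = C_B/C_{A0} = 0.213.

0.213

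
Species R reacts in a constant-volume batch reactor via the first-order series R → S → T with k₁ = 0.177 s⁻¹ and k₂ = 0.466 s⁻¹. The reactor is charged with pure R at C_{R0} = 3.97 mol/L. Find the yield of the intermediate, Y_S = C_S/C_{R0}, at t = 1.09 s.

The intermediate concentration in a first-order A→B→C sequence is C_S = k₁C_{R0}(e^(−k₁t) − e^(−k₂t))/(k₂−k₁).
e^(−k₁t) = e^(−0.177×1.09) = e^(−0.1929) = 0.8245; e^(−k₂t) = e^(−0.5079) = 0.6017.
C_S = 0.177×3.97/(0.466−0.177) × (0.8245−0.6017) = 2.431×0.2228 = 0.5417 mol/L.
Y_S = C_S/C_{R0} = 0.5417/3.97 = 0.136.

0.136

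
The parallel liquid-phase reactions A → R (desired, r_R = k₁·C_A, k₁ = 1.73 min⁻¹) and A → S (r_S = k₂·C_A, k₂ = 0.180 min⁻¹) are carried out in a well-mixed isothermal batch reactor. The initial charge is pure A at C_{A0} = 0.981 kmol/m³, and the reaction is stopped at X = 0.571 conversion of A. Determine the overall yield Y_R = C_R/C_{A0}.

0.517

C_A = C_{A0}(1−X) = 0.4208 kmol/m³.
Both paths are first order in A, so the instantaneous fraction to R is constant: dC_R/d(−C_A) = k₁/(k₁+k₂) = 0.9058.
C_R = 0.9058·(C_{A0}−C_A) = 0.9058×0.5602 = 0.507 kmol/m³.
Y_R = C_R/C_{A0} = 0.5074/0.981 = 0.517.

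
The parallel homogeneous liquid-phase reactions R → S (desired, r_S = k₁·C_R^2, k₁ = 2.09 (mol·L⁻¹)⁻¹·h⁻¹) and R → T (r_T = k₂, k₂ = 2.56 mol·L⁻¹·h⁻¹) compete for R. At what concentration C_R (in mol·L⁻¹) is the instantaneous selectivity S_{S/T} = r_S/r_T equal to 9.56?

S_{S/T} = (k₁/k₂)·C_R^2 ⇒ C_R = (S·k₂/k₁)^(0.5).
= (9.56×2.56/2.09)^(0.5) = (11.71)^(0.5) = 3.42 mol·L⁻¹.

3.42 mol·L⁻¹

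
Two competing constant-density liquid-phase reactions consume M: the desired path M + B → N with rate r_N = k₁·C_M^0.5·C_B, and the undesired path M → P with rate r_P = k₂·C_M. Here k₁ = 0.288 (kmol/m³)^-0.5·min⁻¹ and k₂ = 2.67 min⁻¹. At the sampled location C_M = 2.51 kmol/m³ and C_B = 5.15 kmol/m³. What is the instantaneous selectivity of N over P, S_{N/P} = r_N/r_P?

0.351

S_{N/P} = r_N/r_P = (k₁·C_M^0.5·C_B)/(k₂·C_M) = (k₁/k₂)·C_M^-0.5·C_B.
= (0.288×2.510^0.5×5.150) / (2.67×2.510) = 2.350/6.702 = 0.351.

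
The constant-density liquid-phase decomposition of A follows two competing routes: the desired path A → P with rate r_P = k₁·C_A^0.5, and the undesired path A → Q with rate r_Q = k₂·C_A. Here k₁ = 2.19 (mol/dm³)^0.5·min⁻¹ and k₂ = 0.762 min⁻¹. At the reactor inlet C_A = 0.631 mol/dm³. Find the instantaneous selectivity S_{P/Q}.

S_{P/Q} = r_P/r_Q = (k₁·C_A^0.5)/(k₂·C_A) = (k₁/k₂)·C_A^-0.5.
= (2.19×0.6310^0.5) / (0.762×0.6310) = 1.740/0.4808 = 3.62.
The undesired path is higher order in A, so low C_A (CSTR or dilute feed) favours P.

3.62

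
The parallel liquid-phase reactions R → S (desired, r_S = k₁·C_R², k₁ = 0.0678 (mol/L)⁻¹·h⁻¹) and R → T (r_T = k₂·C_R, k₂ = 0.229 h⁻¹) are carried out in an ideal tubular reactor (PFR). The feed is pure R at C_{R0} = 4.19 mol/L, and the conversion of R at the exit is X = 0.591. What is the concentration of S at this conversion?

1.14 mol/L

C_R = C_{R0}(1−X) = 1.714 mol/L.
Along a PFR/batch, dC_T/dC_R = −r_T/(r_S+r_T) = −k₂/(k₂+k₁·C_R).
Integrating from C_{R0} to C_R: C_T = (0.229/0.0678)·ln[(0.229+0.0678·4.19)/(0.229+0.0678·1.71)] = 3.378·ln(0.5131/0.3452) = 1.339 mol/L.
Then C_S = (C_{R0}−C_R) − C_T = 2.476 − 1.339 = 1.138 mol/L.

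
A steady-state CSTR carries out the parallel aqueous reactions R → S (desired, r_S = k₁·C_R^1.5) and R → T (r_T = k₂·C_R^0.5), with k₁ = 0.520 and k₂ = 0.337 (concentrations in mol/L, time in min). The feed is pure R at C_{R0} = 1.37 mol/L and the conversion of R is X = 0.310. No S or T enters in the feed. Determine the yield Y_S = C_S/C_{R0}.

0.184

Exit C_R = C_{R0}(1−X) = 1.37×0.690 = 0.9453 mol/L.
Rates in a CSTR are evaluated at the outlet concentration: r_S = 0.520×0.9453^1.5 = 0.4779, r_T = 0.337×0.9453^0.5 = 0.3277.
Fraction of consumed R going to S: r_S/(r_S+r_T) = 0.5933.
C_S = 0.5933·C_{R0}·X = 0.5933×1.37×0.310 = 0.252 mol/L; Y_S = C_S/C_{R0} = 0.184.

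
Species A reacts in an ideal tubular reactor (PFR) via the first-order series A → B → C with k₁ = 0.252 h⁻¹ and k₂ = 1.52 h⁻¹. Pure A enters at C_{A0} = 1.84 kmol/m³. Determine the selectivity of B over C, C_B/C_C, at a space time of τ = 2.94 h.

The intermediate concentration in a first-order A→B→C sequence is C_B = k₁C_{A0}(e^(−k₁τ) − e^(−k₂τ))/(k₂−k₁).
e^(−k₁τ) = e^(−0.252×2.94) = e^(−0.7409) = 0.4767; e^(−k₂τ) = e^(−4.469) = 0.01146.
C_B = 0.252×1.84/(1.52−0.252) × (0.4767−0.01146) = 0.3657×0.4652 = 0.1701 kmol/m³.
C_A = C_{A0}e^(−k₁τ) = 0.8771 kmol/m³, so C_C = C_{A0}−C_A−C_B = 0.7928 kmol/m³; C_B/C_C = 0.215.

0.215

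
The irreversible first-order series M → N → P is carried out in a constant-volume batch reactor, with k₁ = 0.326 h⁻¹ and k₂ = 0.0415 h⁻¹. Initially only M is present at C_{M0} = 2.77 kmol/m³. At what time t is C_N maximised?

7.25 h

The intermediate peaks when r₁ = r₂, i.e. k₁e^(−k₁t) = k₂e^(−k₂t), giving t_opt = ln(k₂/k₁)/(k₂−k₁).
= ln(0.0415/0.326)/(0.0415−0.326) = ln(0.1273)/-0.2845 = -2.061/-0.2845 = 7.25 h.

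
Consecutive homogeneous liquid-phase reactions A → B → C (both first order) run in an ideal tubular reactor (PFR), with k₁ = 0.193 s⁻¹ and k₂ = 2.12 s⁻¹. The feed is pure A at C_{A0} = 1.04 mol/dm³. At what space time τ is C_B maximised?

1.24 s

The intermediate peaks when r₁ = r₂, i.e. k₁e^(−k₁τ) = k₂e^(−k₂τ), giving τ_opt = ln(k₂/k₁)/(k₂−k₁).
= ln(2.12/0.193)/(2.12−0.193) = ln(10.98)/1.927 = 2.396/1.927 = 1.24 s.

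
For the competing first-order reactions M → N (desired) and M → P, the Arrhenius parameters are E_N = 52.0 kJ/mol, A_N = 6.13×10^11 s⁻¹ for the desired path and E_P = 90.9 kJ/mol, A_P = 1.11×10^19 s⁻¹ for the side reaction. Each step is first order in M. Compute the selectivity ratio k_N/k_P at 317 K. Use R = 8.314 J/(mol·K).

0.142

Since both paths have the same order in M, the concentration cancels and S_{N/P} = k_N/k_P = (A_N/A_P)·exp[(E_P−E_N)/(RT)].
(E_P−E_N)/(RT) = (90.9−52.0)×10³/(8.314×317) = 38900/2636 = 14.76.
k_N/k_P = (6.13×10^11/1.11×10^19)·exp(14.76) = 5.523×10^-8 × 2.571×10^6 = 0.142.
Since E_N < E_P, lowering the temperature improves selectivity toward N.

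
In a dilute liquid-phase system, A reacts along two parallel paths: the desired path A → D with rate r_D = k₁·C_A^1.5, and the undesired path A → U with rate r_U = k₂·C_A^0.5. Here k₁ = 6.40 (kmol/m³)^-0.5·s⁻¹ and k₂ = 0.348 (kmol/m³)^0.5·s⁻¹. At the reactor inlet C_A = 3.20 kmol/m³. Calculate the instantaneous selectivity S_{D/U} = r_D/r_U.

S_{D/U} = r_D/r_U = (k₁·C_A^1.5)/(k₂·C_A^0.5) = (k₁/k₂)·C_A.
= (6.40×3.200^1.5) / (0.348×3.200^0.5) = 36.64/0.6225 = 58.9.

58.9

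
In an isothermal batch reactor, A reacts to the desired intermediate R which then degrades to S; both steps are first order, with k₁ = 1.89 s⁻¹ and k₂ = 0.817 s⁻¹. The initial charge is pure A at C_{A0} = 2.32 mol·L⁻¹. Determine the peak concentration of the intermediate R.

For a first-order series the maximum intermediate yield is C_{R,max}/C_{A0} = (k₁/k₂)^[k₂/(k₂−k₁)].
= (1.89/0.817)^(0.817/(0.817−1.89)) = (2.313)^(-0.7614) = 0.5280.
C_{R,max} = 0.5280×2.32 = 1.23 mol·L⁻¹.

1.23 mol·L⁻¹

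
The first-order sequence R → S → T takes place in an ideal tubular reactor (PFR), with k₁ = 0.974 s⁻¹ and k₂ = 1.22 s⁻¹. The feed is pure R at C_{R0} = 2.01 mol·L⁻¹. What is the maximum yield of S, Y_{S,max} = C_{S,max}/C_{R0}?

0.327

Evaluating C_S at τ_opt = ln(k₂/k₁)/(k₂−k₁) gives C_{S,max}/C_{R0} = (k₁/k₂)^[k₂/(k₂−k₁)].
= (0.974/1.22)^(1.22/(1.22−0.974)) = (0.7984)^(4.959) = 0.3273.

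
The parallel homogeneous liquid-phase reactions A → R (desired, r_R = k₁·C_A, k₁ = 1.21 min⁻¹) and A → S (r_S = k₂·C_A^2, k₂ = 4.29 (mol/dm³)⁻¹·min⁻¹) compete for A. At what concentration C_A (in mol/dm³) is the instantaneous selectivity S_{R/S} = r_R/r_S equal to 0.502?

0.562 mol/dm³

S_{R/S} = (k₁/k₂)·C_A⁻¹ ⇒ C_A = (S·k₂/k₁)^(-1).
= (0.502×4.29/1.21)^(-1) = (1.780)^(-1) = 0.562 mol/dm³.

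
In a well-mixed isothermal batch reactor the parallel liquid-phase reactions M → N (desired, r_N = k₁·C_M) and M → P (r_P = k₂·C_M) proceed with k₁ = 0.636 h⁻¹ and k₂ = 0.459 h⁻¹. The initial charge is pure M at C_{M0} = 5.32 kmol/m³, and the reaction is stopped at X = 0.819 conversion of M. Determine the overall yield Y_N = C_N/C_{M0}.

C_M = C_{M0}(1−X) = 0.9629 kmol/m³.
Both paths are first order in M, so the instantaneous fraction to N is constant: dC_N/d(−C_M) = k₁/(k₁+k₂) = 0.5808.
C_N = 0.5808·(C_{M0}−C_M) = 0.5808×4.357 = 2.53 kmol/m³.
Y_N = C_N/C_{M0} = 2.531/5.32 = 0.476.

0.476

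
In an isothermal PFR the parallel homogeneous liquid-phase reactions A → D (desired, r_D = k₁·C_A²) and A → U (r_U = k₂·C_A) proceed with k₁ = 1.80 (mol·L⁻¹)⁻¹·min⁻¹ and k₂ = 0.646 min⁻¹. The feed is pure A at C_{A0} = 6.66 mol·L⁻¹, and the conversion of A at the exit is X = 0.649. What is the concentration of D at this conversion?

3.98 mol·L⁻¹

C_A = C_{A0}(1−X) = 2.338 mol·L⁻¹.
Along a PFR/batch, dC_U/dC_A = −r_U/(r_D+r_U) = −k₂/(k₂+k₁·C_A).
Integrating from C_{A0} to C_A: C_U = (0.646/1.80)·ln[(0.646+1.80·6.66)/(0.646+1.80·2.34)] = 0.3589·ln(12.63/4.854) = 0.3433 mol·L⁻¹.
Then C_D = (C_{A0}−C_A) − C_U = 4.322 − 0.3433 = 3.979 mol·L⁻¹.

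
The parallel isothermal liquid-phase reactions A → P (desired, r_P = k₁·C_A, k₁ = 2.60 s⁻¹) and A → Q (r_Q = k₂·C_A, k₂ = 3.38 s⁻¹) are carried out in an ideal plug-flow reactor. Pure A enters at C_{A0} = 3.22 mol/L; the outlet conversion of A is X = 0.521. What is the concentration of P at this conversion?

0.729 mol/L

C_A = C_{A0}(1−X) = 1.542 mol/L.
Both paths are first order in A, so the instantaneous fraction to P is constant: dC_P/d(−C_A) = k₁/(k₁+k₂) = 0.4348.
C_P = 0.4348·(C_{A0}−C_A) = 0.4348×1.678 = 0.729 mol/L.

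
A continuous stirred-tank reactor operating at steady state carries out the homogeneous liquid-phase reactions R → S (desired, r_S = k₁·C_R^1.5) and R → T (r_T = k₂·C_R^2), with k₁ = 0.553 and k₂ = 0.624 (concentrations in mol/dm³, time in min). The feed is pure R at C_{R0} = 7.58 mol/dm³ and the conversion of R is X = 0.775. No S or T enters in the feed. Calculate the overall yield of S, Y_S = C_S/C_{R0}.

Exit C_R = C_{R0}(1−X) = 7.58×0.225 = 1.705 mol/dm³.
A CSTR operates uniformly at the exit composition, giving r_S = 1.232 and r_T = 1.815 (each k·C_R^n at C_R = 1.705).
Fraction of consumed R going to S: r_S/(r_S+r_T) = 0.4043.
C_S = 0.4043·C_{R0}·X = 0.4043×7.58×0.775 = 2.37 mol/dm³; Y_S = C_S/C_{R0} = 0.313.

0.313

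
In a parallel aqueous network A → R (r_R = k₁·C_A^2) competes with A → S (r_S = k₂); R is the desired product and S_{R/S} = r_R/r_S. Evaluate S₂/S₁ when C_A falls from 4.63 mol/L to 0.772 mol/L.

S_{R/S} = (k₁/k₂)·C_A^2, so S₂/S₁ = (C_{A,2}/C_{A,1})^2.
= (0.772/4.63)^2 = (0.1667)^2 = 0.0278.
Selectivity toward R falls as C_A falls — high-concentration operation is favoured.

0.0278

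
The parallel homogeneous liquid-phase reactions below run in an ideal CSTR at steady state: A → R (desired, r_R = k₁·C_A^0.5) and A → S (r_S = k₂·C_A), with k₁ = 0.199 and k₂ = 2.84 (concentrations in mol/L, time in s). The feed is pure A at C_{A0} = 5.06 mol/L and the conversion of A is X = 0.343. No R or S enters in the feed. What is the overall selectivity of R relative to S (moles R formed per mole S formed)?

0.0384

Exit C_A = C_{A0}(1−X) = 5.06×0.657 = 3.324 mol/L.
Rates in a CSTR are evaluated at the outlet concentration: r_R = 0.199×3.324^0.5 = 0.3628, r_S = 2.84×3.324 = 9.441.
Overall selectivity = C_R/C_S = r_Rτ/(r_Sτ) = r_R/r_S = 0.0384.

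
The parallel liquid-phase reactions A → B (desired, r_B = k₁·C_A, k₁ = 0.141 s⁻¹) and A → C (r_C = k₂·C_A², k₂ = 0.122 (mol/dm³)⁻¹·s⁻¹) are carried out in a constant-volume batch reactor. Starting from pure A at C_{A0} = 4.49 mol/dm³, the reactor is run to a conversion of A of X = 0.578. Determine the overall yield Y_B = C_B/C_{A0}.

0.158

C_A = C_{A0}(1−X) = 1.895 mol/dm³.
Along a PFR/batch, dC_B/dC_A = −r_B/(r_B+r_C) = −k₁/(k₁+k₂·C_A).
Integrating from C_{A0} to C_A: C_B = (0.141/0.122)·ln[(0.141+0.122·4.49)/(0.141+0.122·1.89)] = 1.156·ln(0.6888/0.3722) = 0.7115 mol/dm³.
Y_B = C_B/C_{A0} = 0.7115/4.49 = 0.158.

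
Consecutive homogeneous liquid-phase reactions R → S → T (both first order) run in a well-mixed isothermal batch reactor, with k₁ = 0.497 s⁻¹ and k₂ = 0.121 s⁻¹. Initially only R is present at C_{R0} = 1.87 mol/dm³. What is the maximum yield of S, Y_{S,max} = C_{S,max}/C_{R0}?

At the optimum, C_{S,max}/C_{R0} = (k₁/k₂)^[k₂/(k₂−k₁)].
= (0.497/0.121)^(0.121/(0.121−0.497)) = (4.107)^(-0.3218) = 0.6347.

0.635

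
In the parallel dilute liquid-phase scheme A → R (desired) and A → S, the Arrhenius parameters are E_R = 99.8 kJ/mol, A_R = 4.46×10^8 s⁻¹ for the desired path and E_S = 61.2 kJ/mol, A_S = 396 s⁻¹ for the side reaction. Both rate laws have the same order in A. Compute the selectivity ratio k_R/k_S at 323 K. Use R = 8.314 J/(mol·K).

Since both paths have the same order in A, the concentration cancels and S_{R/S} = k_R/k_S = (A_R/A_S)·exp[(E_S−E_R)/(RT)].
(E_S−E_R)/(RT) = (61.2−99.8)×10³/(8.314×323) = -38600/2685 = -14.37.
k_R/k_S = (4.46×10^8/396)·exp(-14.37) = 1.126×10^6 × 5.721×10^-7 = 0.644.
Since E_R > E_S, raising the temperature improves selectivity toward R.

0.644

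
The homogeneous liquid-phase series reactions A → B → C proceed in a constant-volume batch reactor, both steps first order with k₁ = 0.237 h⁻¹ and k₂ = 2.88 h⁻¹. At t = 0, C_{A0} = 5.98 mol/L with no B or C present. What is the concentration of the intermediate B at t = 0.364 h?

For first-order series with pure A initially, C_B(t) = k₁C_{A0}/(k₂−k₁)·(e^(−k₁t) − e^(−k₂t)).
e^(−k₁t) = e^(−0.237×0.364) = e^(−0.08627) = 0.9173; e^(−k₂t) = e^(−1.048) = 0.3505.
C_B = 0.237×5.98/(2.88−0.237) × (0.9173−0.3505) = 0.5362×0.5668 = 0.3039 mol/L.

0.304 mol/L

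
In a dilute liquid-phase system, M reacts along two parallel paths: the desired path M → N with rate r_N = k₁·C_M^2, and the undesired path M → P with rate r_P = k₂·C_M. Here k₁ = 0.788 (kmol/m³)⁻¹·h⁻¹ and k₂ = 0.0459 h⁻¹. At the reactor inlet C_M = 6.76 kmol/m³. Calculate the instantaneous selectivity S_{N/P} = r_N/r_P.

116

S_{N/P} = r_N/r_P = (k₁·C_M^2)/(k₂·C_M) = (k₁/k₂)·C_M.
= (0.788×6.760^2) / (0.0459×6.760) = 36.01/0.3103 = 116.
Since the desired path is higher order in M, keeping C_M high (PFR or concentrated feed) favours N.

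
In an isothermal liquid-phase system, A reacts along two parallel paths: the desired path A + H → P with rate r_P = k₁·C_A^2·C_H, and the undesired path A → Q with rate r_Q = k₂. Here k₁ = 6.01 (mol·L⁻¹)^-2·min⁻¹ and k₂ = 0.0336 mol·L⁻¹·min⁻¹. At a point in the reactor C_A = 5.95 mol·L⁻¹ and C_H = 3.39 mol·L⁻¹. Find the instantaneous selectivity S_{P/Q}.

21467

S_{P/Q} = r_P/r_Q = (k₁·C_A^2·C_H)/(k₂) = (k₁/k₂)·C_A^2·C_H.
= (6.01×5.950^2×3.390) / (0.0336) = 721.3/0.03360 = 21467.
Since the desired path is higher order in A, keeping C_A high (PFR or concentrated feed) favours P.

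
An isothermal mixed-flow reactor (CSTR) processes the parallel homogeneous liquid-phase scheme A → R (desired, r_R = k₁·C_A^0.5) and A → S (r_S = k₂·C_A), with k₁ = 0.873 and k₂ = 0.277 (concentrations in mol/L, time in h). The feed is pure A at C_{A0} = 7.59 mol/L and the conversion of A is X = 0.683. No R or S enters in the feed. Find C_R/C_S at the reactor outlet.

2.03

Exit C_A = C_{A0}(1−X) = 7.59×0.317 = 2.406 mol/L.
A CSTR operates uniformly at the exit composition, giving r_R = 1.354 and r_S = 0.6665 (each k·C_A^n at C_A = 2.406).
Overall selectivity = C_R/C_S = r_Rτ/(r_Sτ) = r_R/r_S = 2.03.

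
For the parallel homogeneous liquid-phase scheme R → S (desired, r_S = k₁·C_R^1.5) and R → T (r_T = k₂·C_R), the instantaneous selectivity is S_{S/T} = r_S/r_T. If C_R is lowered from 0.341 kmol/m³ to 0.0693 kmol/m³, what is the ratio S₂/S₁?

0.451

S_{S/T} = (k₁/k₂)·C_R^0.5, so S₂/S₁ = (C_{R,2}/C_{R,1})^0.5.
= (0.0693/0.341)^0.5 = (0.2032)^0.5 = 0.451.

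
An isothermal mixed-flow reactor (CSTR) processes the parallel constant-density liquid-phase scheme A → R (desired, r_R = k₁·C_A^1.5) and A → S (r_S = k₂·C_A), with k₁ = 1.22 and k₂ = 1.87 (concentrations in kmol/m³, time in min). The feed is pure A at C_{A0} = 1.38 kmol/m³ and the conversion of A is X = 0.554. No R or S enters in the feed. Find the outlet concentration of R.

0.259 kmol/m³

Exit C_A = C_{A0}(1−X) = 1.38×0.446 = 0.6155 kmol/m³.
In a CSTR the entire volume is at exit conditions, so r_R = 1.22×0.6155^1.5 = 0.5891 and r_S = 1.87×0.6155 = 1.151.
Fraction of consumed A going to R: r_R/(r_R+r_S) = 0.3385.
C_R = 0.3385·C_{A0}·X = 0.3385×1.38×0.554 = 0.259 kmol/m³.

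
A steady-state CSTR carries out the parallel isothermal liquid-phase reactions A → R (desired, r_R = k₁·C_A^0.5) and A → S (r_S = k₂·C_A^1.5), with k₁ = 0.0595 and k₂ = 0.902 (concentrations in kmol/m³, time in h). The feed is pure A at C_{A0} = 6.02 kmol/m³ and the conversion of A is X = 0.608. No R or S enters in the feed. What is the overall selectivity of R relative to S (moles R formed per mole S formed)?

0.0280

Exit C_A = C_{A0}(1−X) = 6.02×0.392 = 2.360 kmol/m³.
In a CSTR the entire volume is at exit conditions, so r_R = 0.0595×2.360^0.5 = 0.09140 and r_S = 0.902×2.360^1.5 = 3.270.
Overall selectivity = C_R/C_S = r_Rτ/(r_Sτ) = r_R/r_S = 0.0280.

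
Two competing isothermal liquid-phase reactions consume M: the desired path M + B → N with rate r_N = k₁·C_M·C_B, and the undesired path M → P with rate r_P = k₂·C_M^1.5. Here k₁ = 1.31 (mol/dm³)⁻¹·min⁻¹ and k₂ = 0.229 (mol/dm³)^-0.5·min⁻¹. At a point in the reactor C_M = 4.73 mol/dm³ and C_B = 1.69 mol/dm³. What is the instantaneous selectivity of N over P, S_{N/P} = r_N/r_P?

S_{N/P} = r_N/r_P = (k₁·C_M·C_B)/(k₂·C_M^1.5) = (k₁/k₂)·C_M^-0.5·C_B.
= (1.31×4.730×1.690) / (0.229×4.730^1.5) = 10.47/2.356 = 4.45.
The undesired path is higher order in M, so low C_M (CSTR or dilute feed) favours N.

4.45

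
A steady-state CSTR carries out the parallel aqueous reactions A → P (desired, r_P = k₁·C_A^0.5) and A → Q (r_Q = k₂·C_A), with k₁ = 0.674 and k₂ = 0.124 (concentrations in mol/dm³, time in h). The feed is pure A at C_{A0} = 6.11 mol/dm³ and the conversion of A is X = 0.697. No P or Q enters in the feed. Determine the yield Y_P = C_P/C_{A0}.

Exit C_A = C_{A0}(1−X) = 6.11×0.303 = 1.851 mol/dm³.
In a CSTR the entire volume is at exit conditions, so r_P = 0.674×1.851^0.5 = 0.9171 and r_Q = 0.124×1.851 = 0.2296.
Fraction of consumed A going to P: r_P/(r_P+r_Q) = 0.7998.
C_P = 0.7998·C_{A0}·X = 0.7998×6.11×0.697 = 3.41 mol/dm³; Y_P = C_P/C_{A0} = 0.557.

0.557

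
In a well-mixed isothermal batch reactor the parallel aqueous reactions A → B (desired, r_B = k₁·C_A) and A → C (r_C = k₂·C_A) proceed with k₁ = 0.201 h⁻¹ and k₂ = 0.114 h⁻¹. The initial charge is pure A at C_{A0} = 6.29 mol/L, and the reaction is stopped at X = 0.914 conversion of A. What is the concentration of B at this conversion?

C_A = C_{A0}(1−X) = 0.5409 mol/L.
Both paths are first order in A, so the instantaneous fraction to B is constant: dC_B/d(−C_A) = k₁/(k₁+k₂) = 0.6381.
C_B = 0.6381·(C_{A0}−C_A) = 0.6381×5.749 = 3.67 mol/L.

3.67 mol/L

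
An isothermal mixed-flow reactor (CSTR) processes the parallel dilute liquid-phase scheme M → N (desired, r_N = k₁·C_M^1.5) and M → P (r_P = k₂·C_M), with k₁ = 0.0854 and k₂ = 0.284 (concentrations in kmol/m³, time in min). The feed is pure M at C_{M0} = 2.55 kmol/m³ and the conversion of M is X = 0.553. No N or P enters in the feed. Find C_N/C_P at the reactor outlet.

Exit C_M = C_{M0}(1−X) = 2.55×0.447 = 1.140 kmol/m³.
A CSTR operates uniformly at the exit composition, giving r_N = 0.1039 and r_P = 0.3237 (each k·C_M^n at C_M = 1.140).
Overall selectivity = C_N/C_P = r_Nτ/(r_Pτ) = r_N/r_P = 0.321.

0.321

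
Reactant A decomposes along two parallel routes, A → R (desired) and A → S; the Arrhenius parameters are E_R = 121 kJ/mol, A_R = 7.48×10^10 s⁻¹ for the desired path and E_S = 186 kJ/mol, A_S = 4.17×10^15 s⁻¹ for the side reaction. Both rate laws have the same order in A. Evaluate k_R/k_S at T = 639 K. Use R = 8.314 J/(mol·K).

3.69

Since both paths have the same order in A, the concentration cancels and S_{R/S} = k_R/k_S = (A_R/A_S)·exp[(E_S−E_R)/(RT)].
(E_S−E_R)/(RT) = (186−121)×10³/(8.314×639) = 65000/5313 = 12.23.
k_R/k_S = (7.48×10^10/4.17×10^15)·exp(12.23) = 1.794×10^-5 × 2.059×10^5 = 3.69.
Since E_R < E_S, lowering the temperature improves selectivity toward R.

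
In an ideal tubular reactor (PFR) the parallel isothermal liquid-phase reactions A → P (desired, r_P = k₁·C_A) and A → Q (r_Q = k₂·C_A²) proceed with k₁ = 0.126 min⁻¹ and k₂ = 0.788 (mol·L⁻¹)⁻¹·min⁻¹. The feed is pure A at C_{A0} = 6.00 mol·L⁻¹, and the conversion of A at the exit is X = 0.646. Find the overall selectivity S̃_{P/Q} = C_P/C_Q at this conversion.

C_A = C_{A0}(1−X) = 2.124 mol·L⁻¹.
Along a PFR/batch, dC_P/dC_A = −r_P/(r_P+r_Q) = −k₁/(k₁+k₂·C_A).
Integrating from C_{A0} to C_A: C_P = (0.126/0.788)·ln[(0.126+0.788·6.00)/(0.126+0.788·2.12)] = 0.1599·ln(4.854/1.800) = 0.1586 mol·L⁻¹.
C_Q = (C_{A0}−C_A)−C_P = 3.717 mol·L⁻¹; S̃_{P/Q} = 0.1586/3.717 = 0.0427.

0.0427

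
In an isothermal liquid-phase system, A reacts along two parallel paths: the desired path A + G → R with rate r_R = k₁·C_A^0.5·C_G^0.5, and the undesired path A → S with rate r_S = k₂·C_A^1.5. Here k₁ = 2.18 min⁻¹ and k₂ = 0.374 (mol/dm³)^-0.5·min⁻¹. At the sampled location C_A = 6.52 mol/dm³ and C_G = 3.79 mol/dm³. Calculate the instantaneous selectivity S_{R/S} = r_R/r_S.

S_{R/S} = r_R/r_S = (k₁·C_A^0.5·C_G^0.5)/(k₂·C_A^1.5) = (k₁/k₂)·C_A⁻¹·C_G^0.5.
= (2.18×6.520^0.5×3.790^0.5) / (0.374×6.520^1.5) = 10.84/6.226 = 1.74.

1.74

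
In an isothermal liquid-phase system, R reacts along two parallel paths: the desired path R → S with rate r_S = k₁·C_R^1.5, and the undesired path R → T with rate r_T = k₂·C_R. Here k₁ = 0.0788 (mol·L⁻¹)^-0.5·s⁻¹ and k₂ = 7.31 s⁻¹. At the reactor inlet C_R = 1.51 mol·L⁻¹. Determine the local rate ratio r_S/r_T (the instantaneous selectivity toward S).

S_{S/T} = r_S/r_T = (k₁·C_R^1.5)/(k₂·C_R) = (k₁/k₂)·C_R^0.5.
= (0.0788×1.510^1.5) / (7.31×1.510) = 0.1462/11.04 = 0.0132.
Since the desired path is higher order in R, keeping C_R high (PFR or concentrated feed) favours S.

0.0132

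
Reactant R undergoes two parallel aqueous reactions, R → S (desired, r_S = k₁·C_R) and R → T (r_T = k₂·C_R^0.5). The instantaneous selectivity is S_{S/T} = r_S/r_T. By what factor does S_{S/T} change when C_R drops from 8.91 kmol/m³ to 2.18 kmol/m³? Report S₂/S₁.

0.495

S_{S/T} = (k₁/k₂)·C_R^0.5, so S₂/S₁ = (C_{R,2}/C_{R,1})^0.5.
= (2.18/8.91)^0.5 = (0.2447)^0.5 = 0.495.
Selectivity toward S falls as C_R falls — high-concentration operation is favoured.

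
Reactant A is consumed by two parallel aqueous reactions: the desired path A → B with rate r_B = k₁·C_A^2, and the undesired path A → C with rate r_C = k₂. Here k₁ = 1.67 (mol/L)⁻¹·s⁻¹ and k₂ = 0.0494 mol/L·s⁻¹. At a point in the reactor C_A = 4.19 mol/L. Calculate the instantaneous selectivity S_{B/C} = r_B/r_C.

S_{B/C} = r_B/r_C = (k₁·C_A^2)/(k₂) = (k₁/k₂)·C_A^2.
= (1.67×4.190^2) / (0.0494) = 29.32/0.04940 = 593.

593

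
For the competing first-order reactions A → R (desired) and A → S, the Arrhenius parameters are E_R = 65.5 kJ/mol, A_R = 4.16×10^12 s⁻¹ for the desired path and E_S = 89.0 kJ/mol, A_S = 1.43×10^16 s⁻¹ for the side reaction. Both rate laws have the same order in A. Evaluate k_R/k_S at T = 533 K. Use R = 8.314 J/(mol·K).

k_R/k_S = (A_R/A_S)·exp[−(E_R−E_S)/(RT)] = (A_R/A_S)·exp[(E_S−E_R)/(RT)].
(E_S−E_R)/(RT) = (89.0−65.5)×10³/(8.314×533) = 23500/4431 = 5.303.
k_R/k_S = (4.16×10^12/1.43×10^16)·exp(5.303) = 2.909×10^-4 × 201.0 = 0.0585.
Since E_R < E_S, lowering the temperature improves selectivity toward R.

0.0585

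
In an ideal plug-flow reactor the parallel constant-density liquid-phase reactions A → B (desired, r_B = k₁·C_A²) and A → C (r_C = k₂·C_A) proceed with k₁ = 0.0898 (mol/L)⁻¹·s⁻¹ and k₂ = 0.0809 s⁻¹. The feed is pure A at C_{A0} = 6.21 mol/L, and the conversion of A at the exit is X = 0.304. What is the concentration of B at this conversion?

C_A = C_{A0}(1−X) = 4.322 mol/L.
Along a PFR/batch, dC_C/dC_A = −r_C/(r_B+r_C) = −k₂/(k₂+k₁·C_A).
Integrating from C_{A0} to C_A: C_C = (0.0809/0.0898)·ln[(0.0809+0.0898·6.21)/(0.0809+0.0898·4.32)] = 0.9009·ln(0.6386/0.4690) = 0.2780 mol/L.
Then C_B = (C_{A0}−C_A) − C_C = 1.888 − 0.2780 = 1.610 mol/L.

1.61 mol/L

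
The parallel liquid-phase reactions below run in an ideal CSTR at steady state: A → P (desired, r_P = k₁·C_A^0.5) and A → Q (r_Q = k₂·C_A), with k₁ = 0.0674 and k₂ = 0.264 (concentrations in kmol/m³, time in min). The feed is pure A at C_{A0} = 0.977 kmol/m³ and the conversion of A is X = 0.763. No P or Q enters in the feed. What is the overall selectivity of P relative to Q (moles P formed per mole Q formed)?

Exit C_A = C_{A0}(1−X) = 0.977×0.237 = 0.2315 kmol/m³.
Rates in a CSTR are evaluated at the outlet concentration: r_P = 0.0674×0.2315^0.5 = 0.03243, r_Q = 0.264×0.2315 = 0.06113.
Overall selectivity = C_P/C_Q = r_Pτ/(r_Qτ) = r_P/r_Q = 0.531.

0.531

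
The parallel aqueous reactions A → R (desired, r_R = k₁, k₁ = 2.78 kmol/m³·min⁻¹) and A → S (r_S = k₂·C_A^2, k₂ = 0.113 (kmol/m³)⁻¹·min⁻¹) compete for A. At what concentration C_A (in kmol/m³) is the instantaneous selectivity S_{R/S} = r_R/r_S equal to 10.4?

S_{R/S} = (k₁/k₂)·C_A^-2 ⇒ C_A = (S·k₂/k₁)^(-0.5).
= (10.4×0.113/2.78)^(-0.5) = (0.4227)^(-0.5) = 1.54 kmol/m³.

1.54 kmol/m³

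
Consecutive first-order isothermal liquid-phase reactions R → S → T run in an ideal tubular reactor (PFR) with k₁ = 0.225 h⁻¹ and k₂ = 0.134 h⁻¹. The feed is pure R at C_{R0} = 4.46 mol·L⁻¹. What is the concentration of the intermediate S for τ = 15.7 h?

For first-order series with pure R initially, C_S(τ) = k₁C_{R0}/(k₂−k₁)·(e^(−k₁τ) − e^(−k₂τ)).
e^(−k₁τ) = e^(−0.225×15.7) = e^(−3.532) = 0.02923; e^(−k₂τ) = e^(−2.104) = 0.1220.
C_S = 0.225×4.46/(0.134−0.225) × (0.02923−0.1220) = (-11.03)×(-0.09276) = 1.023 mol·L⁻¹.

1.02 mol·L⁻¹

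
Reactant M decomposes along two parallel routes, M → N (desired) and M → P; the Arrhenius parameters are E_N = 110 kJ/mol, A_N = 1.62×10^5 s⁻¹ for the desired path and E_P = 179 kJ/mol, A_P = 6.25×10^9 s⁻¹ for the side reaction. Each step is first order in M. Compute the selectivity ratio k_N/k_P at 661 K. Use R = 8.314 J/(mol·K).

k_N/k_P = (A_N/A_P)·exp[−(E_N−E_P)/(RT)] = (A_N/A_P)·exp[(E_P−E_N)/(RT)].
(E_P−E_N)/(RT) = (179−110)×10³/(8.314×661) = 69000/5496 = 12.56.
k_N/k_P = (1.62×10^5/6.25×10^9)·exp(12.56) = 2.592×10^-5 × 2.837×10^5 = 7.35.
Since E_N < E_P, lowering the temperature improves selectivity toward N.

7.35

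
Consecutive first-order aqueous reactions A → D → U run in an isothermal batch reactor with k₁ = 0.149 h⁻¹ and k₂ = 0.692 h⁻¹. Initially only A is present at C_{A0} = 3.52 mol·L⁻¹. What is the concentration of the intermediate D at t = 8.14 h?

0.284 mol·L⁻¹

For first-order series with pure A initially, C_D(t) = k₁C_{A0}/(k₂−k₁)·(e^(−k₁t) − e^(−k₂t)).
e^(−k₁t) = e^(−0.149×8.14) = e^(−1.213) = 0.2973; e^(−k₂t) = e^(−5.633) = 0.003578.
C_D = 0.149×3.52/(0.692−0.149) × (0.2973−0.003578) = 0.9659×0.2938 = 0.2837 mol·L⁻¹.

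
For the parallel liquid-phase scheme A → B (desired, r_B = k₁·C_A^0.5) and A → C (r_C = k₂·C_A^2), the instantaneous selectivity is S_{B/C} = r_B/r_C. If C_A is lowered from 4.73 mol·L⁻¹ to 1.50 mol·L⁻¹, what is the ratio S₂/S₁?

S_{B/C} = (k₁/k₂)·C_A^-1.5, so S₂/S₁ = (C_{A,2}/C_{A,1})^-1.5.
= (1.50/4.73)^(-1.5) = (0.3171)^(-1.5) = 5.60.

5.60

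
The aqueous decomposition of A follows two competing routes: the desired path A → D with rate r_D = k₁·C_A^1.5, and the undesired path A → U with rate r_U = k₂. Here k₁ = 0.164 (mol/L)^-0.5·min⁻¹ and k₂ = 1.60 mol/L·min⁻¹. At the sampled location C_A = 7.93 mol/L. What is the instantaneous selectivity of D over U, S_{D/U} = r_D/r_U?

2.29

S_{D/U} = r_D/r_U = (k₁·C_A^1.5)/(k₂) = (k₁/k₂)·C_A^1.5.
= (0.164×7.930^1.5) / (1.60) = 3.662/1.600 = 2.29.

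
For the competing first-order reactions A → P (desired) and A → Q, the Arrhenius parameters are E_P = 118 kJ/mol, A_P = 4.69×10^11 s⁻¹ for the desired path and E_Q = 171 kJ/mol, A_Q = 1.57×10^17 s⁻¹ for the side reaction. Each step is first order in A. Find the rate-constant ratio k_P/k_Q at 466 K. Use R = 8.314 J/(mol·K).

With equal orders, S_{P/Q} = k_P/k_Q = (A_P/A_Q)·exp[(E_Q−E_P)/(RT)].
(E_Q−E_P)/(RT) = (171−118)×10³/(8.314×466) = 53000/3874 = 13.68.
k_P/k_Q = (4.69×10^11/1.57×10^17)·exp(13.68) = 2.987×10^-6 × 8.731×10^5 = 2.61.
Since E_P < E_Q, lowering the temperature improves selectivity toward P.

2.61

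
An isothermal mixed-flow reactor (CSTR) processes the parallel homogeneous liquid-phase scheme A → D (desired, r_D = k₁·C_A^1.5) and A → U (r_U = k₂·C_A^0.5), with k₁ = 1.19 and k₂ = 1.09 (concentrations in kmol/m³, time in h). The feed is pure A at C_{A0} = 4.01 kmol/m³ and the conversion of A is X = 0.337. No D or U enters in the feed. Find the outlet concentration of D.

1.01 kmol/m³

Exit C_A = C_{A0}(1−X) = 4.01×0.663 = 2.659 kmol/m³.
A CSTR operates uniformly at the exit composition, giving r_D = 5.159 and r_U = 1.777 (each k·C_A^n at C_A = 2.659).
Fraction of consumed A going to D: r_D/(r_D+r_U) = 0.7438.
C_D = 0.7438·C_{A0}·X = 0.7438×4.01×0.337 = 1.01 kmol/m³.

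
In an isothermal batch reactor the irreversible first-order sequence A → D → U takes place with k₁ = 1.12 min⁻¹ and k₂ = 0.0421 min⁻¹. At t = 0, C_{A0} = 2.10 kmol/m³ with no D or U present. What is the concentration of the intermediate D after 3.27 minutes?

1.85 kmol/m³

The intermediate concentration in a first-order A→B→C sequence is C_D = k₁C_{A0}(e^(−k₁t) − e^(−k₂t))/(k₂−k₁).
e^(−k₁t) = e^(−1.12×3.27) = e^(−3.662) = 0.02567; e^(−k₂t) = e^(−0.1377) = 0.8714.
C_D = 1.12×2.10/(0.0421−1.12) × (0.02567−0.8714) = (-2.182)×(-0.8457) = 1.845 kmol/m³.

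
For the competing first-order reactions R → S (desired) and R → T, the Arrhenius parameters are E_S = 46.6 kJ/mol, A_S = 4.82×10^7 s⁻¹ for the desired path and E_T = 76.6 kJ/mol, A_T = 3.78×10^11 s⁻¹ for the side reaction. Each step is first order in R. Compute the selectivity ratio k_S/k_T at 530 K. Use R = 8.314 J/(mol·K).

0.115

k_S/k_T = (A_S/A_T)·exp[−(E_S−E_T)/(RT)] = (A_S/A_T)·exp[(E_T−E_S)/(RT)].
(E_T−E_S)/(RT) = (76.6−46.6)×10³/(8.314×530) = 30000/4406 = 6.808.
k_S/k_T = (4.82×10^7/3.78×10^11)·exp(6.808) = 1.275×10^-4 × 905.3 = 0.115.
Since E_S < E_T, lowering the temperature improves selectivity toward S.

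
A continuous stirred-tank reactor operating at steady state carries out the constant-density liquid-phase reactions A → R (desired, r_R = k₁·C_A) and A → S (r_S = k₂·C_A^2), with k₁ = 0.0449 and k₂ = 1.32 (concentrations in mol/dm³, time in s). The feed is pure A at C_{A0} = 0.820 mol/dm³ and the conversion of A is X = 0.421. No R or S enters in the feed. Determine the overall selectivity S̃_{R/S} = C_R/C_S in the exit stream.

Exit C_A = C_{A0}(1−X) = 0.820×0.579 = 0.4748 mol/dm³.
Rates in a CSTR are evaluated at the outlet concentration: r_R = 0.0449×0.4748 = 0.02132, r_S = 1.32×0.4748^2 = 0.2975.
Overall selectivity = C_R/C_S = r_Rτ/(r_Sτ) = r_R/r_S = 0.0716.

0.0716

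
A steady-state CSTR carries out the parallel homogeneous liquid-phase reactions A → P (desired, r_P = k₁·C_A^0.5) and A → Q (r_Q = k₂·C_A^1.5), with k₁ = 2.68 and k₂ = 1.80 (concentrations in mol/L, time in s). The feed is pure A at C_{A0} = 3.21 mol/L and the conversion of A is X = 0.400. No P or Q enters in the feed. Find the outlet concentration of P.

0.560 mol/L

Exit C_A = C_{A0}(1−X) = 3.21×0.600 = 1.926 mol/L.
In a CSTR the entire volume is at exit conditions, so r_P = 2.68×1.926^0.5 = 3.719 and r_Q = 1.80×1.926^1.5 = 4.811.
Fraction of consumed A going to P: r_P/(r_P+r_Q) = 0.4360.
C_P = 0.4360·C_{A0}·X = 0.4360×3.21×0.400 = 0.560 mol/L.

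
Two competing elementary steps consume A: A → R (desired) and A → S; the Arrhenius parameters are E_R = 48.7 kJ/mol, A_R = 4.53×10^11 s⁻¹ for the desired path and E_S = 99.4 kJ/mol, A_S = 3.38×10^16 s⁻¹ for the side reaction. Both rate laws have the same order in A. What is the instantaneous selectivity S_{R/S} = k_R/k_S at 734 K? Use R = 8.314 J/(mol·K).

With equal orders, S_{R/S} = k_R/k_S = (A_R/A_S)·exp[(E_S−E_R)/(RT)].
(E_S−E_R)/(RT) = (99.4−48.7)×10³/(8.314×734) = 50700/6102 = 8.308.
k_R/k_S = (4.53×10^11/3.38×10^16)·exp(8.308) = 1.340×10^-5 × 4057 = 0.0544.
Since E_R < E_S, lowering the temperature improves selectivity toward R.

0.0544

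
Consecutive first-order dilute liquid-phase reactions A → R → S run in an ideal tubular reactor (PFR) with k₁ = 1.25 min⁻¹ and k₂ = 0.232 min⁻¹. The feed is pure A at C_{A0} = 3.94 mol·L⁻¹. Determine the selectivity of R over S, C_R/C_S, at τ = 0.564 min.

The intermediate concentration in a first-order A→B→C sequence is C_R = k₁C_{A0}(e^(−k₁τ) − e^(−k₂τ))/(k₂−k₁).
e^(−k₁τ) = e^(−1.25×0.564) = e^(−0.7050) = 0.4941; e^(−k₂τ) = e^(−0.1308) = 0.8774.
C_R = 1.25×3.94/(0.232−1.25) × (0.4941−0.8774) = (-4.838)×(-0.3832) = 1.854 mol·L⁻¹.
C_A = C_{A0}e^(−k₁τ) = 1.947 mol·L⁻¹, so C_S = C_{A0}−C_A−C_R = 0.1391 mol·L⁻¹; C_R/C_S = 13.3.

13.3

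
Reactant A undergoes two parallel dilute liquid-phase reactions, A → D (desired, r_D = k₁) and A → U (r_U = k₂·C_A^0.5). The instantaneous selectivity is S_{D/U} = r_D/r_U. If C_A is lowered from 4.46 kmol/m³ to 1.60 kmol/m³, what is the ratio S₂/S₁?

S_{D/U} = (k₁/k₂)·C_A^-0.5, so S₂/S₁ = (C_{A,2}/C_{A,1})^-0.5.
= (1.60/4.46)^(-0.5) = (0.3587)^(-0.5) = 1.67.

1.67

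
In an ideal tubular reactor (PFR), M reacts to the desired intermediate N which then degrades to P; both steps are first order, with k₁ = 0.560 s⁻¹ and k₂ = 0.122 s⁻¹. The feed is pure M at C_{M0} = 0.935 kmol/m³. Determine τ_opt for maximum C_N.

3.48 s

For first-order series the maximum of C_N occurs at τ_opt = ln(k₂/k₁)/(k₂−k₁).
= ln(0.122/0.560)/(0.122−0.560) = ln(0.2179)/-0.4380 = -1.524/-0.4380 = 3.48 s.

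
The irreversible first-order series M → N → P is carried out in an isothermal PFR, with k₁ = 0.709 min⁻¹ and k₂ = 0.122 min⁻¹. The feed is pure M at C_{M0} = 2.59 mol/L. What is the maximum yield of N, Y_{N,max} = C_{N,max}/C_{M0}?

Evaluating C_N at τ_opt = ln(k₂/k₁)/(k₂−k₁) gives C_{N,max}/C_{M0} = (k₁/k₂)^[k₂/(k₂−k₁)].
= (0.709/0.122)^(0.122/(0.122−0.709)) = (5.811)^(-0.2078) = 0.6937.

0.694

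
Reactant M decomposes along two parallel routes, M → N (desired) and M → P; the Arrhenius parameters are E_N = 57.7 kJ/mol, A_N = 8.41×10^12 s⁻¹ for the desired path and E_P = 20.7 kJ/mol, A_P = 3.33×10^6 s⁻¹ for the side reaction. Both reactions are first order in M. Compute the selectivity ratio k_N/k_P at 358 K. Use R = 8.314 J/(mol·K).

k_N/k_P = (A_N/A_P)·exp[−(E_N−E_P)/(RT)] = (A_N/A_P)·exp[(E_P−E_N)/(RT)].
(E_P−E_N)/(RT) = (20.7−57.7)×10³/(8.314×358) = -37000/2976 = -12.43.
k_N/k_P = (8.41×10^12/3.33×10^6)·exp(-12.43) = 2.526×10^6 × 3.993×10^-6 = 10.1.

10.1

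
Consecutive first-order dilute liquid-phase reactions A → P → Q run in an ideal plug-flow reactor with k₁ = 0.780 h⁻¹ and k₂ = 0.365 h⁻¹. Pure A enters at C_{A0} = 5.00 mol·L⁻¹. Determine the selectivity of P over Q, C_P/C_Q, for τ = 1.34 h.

3.14

For first-order series with pure A initially, C_P(τ) = k₁C_{A0}/(k₂−k₁)·(e^(−k₁τ) − e^(−k₂τ)).
e^(−k₁τ) = e^(−0.780×1.34) = e^(−1.045) = 0.3516; e^(−k₂τ) = e^(−0.4891) = 0.6132.
C_P = 0.780×5.00/(0.365−0.780) × (0.3516−0.6132) = (-9.398)×(-0.2616) = 2.458 mol·L⁻¹.
C_A = C_{A0}e^(−k₁τ) = 1.758 mol·L⁻¹, so C_Q = C_{A0}−C_A−C_P = 0.7839 mol·L⁻¹; C_P/C_Q = 3.14.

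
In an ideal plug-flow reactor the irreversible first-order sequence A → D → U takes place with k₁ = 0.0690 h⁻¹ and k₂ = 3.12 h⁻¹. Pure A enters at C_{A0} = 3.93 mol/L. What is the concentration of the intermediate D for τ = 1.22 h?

Solving the coupled first-order balances gives C_D(τ) = [k₁/(k₂−k₁)]·C_{A0}·(e^(−k₁τ) − e^(−k₂τ)).
e^(−k₁τ) = e^(−0.0690×1.22) = e^(−0.08418) = 0.9193; e^(−k₂τ) = e^(−3.806) = 0.02223.
C_D = 0.0690×3.93/(3.12−0.0690) × (0.9193−0.02223) = 0.08888×0.8970 = 0.07973 mol/L.

0.0797 mol/L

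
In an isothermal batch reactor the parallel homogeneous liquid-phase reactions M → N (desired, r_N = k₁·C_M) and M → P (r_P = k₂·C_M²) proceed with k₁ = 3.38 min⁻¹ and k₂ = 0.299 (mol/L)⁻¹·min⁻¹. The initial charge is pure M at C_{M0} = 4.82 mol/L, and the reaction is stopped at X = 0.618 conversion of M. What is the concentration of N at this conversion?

2.31 mol/L

C_M = C_{M0}(1−X) = 1.841 mol/L.
Along a PFR/batch, dC_N/dC_M = −r_N/(r_N+r_P) = −k₁/(k₁+k₂·C_M).
Integrating from C_{M0} to C_M: C_N = (3.38/0.299)·ln[(3.38+0.299·4.82)/(3.38+0.299·1.84)] = 11.30·ln(4.821/3.931) = 2.309 mol/L.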